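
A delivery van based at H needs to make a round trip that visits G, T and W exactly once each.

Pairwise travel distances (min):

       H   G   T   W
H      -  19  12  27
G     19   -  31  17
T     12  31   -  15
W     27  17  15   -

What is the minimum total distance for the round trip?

With 3 stops there are 3!/2 = 3 distinct round trips (a route and its reverse cost the same).
H-G-T-W-H: 19+31+15+27 = 92
H-G-W-T-H: 19+17+15+12 = 63
H-T-G-W-H: 12+31+17+27 = 87
The minimum is 63.
One optimal route: H → G → W → T → H (or its reverse).

63 min — the shortest possible round trip.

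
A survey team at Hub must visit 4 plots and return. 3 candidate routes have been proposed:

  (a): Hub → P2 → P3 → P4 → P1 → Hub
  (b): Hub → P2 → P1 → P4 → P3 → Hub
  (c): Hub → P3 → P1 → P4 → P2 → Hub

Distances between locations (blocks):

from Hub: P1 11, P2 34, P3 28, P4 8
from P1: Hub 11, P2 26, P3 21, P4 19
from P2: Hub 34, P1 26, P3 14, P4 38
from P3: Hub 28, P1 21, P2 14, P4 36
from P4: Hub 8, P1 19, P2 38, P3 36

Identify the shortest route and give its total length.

114 blocks — (a) is the shortest.

(a): 34 + 14 + 36 + 19 + 11 = 114
(b): 34 + 26 + 19 + 36 + 28 = 143
(c): 28 + 21 + 19 + 38 + 34 = 140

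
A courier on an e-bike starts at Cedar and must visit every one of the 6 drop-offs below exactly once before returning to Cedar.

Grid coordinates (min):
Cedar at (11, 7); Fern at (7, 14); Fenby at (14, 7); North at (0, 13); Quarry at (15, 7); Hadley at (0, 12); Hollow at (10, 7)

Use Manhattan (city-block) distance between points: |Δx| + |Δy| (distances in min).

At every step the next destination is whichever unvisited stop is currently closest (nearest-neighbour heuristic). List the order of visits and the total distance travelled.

Cedar → [Hollow:1 / Fenby:3 / Quarry:4 / Fern:11 / Hadley:16 / North:17] → Hollow (1)
Hollow → [Fenby:4 / Quarry:5 / Fern:10 / Hadley:15 / North:16] → Fenby (4)
Fenby → [Quarry:1 / Fern:14 / Hadley:19 / North:20] → Quarry (1)
Quarry → [Fern:15 / Hadley:20 / North:21] → Fern (15)
Fern → [North:8 / Hadley:9] → North (8)
North → [Hadley:1] → Hadley (1)
Return Hadley→Cedar: 16.
Total = 1 + 4 + 1 + 15 + 8 + 1 + 16 = 46.

46 min along Cedar → Hollow → Fenby → Quarry → Fern → North → Hadley → Cedar.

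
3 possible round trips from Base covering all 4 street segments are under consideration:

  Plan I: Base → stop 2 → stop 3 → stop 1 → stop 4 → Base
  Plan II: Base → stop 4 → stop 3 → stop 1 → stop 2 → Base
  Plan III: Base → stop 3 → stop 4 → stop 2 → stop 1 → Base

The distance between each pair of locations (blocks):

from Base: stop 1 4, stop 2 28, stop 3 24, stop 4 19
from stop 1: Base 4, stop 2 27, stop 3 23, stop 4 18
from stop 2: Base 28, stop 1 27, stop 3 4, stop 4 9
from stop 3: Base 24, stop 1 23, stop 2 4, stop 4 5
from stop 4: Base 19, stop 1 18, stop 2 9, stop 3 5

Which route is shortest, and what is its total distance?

Shortest is Plan III, total 69 blocks.

Plan I: 28 + 4 + 23 + 18 + 19 = 92
Plan II: 19 + 5 + 23 + 27 + 28 = 102
Plan III: 24 + 5 + 9 + 27 + 4 = 69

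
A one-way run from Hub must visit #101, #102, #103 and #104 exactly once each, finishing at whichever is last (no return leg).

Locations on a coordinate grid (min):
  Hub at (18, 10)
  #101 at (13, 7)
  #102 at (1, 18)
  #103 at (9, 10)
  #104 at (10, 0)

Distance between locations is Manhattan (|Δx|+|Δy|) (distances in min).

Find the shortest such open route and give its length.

Minimum one-way distance = 45 min.

There are 4! = 24 possible orderings.
Hub→#101→#102→#103→#104: 8+23+16+11 = 58
Hub→#101→#102→#104→#103: 8+23+27+11 = 69
Hub→#101→#103→#102→#104: 8+7+16+27 = 58
Hub→#101→#103→#104→#102: 8+7+11+27 = 53
Hub→#101→#104→#102→#103: 8+10+27+16 = 61
Hub→#101→#104→#103→#102: 8+10+11+16 = 45
Hub→#102→#101→#103→#104: 25+23+7+11 = 66
Hub→#102→#101→#104→#103: 25+23+10+11 = 69
Hub→#102→#103→#101→#104: 25+16+7+10 = 58
Hub→#102→#103→#104→#101: 25+16+11+10 = 62
Hub→#102→#104→#101→#103: 25+27+10+7 = 69
Hub→#102→#104→#103→#101: 25+27+11+7 = 70
Hub→#103→#101→#102→#104: 9+7+23+27 = 66
Hub→#103→#101→#104→#102: 9+7+10+27 = 53
… (10 more)
The minimum is 45.
One shortest path: Hub → #101 → #104 → #103 → #102.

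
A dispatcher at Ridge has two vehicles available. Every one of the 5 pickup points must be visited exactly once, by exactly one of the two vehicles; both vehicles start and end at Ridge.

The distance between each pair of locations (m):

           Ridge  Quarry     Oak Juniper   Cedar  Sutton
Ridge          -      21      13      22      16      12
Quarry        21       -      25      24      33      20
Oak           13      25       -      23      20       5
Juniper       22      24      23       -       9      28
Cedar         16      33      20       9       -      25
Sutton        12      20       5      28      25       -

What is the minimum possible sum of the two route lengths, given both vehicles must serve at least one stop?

Minimum combined distance: 100 m.

Try each way of splitting the stops between the two vehicles (each non-empty) and, for each split, find the best tour for each vehicle:
  {Quarry} + {Oak, Juniper, Cedar, Sutton}: 42 + 65 = 107
  {Oak} + {Quarry, Juniper, Cedar, Sutton}: 26 + 81 = 107
  {Quarry, Oak} + {Juniper, Cedar, Sutton}: 59 + 65 = 124
  {Juniper} + {Quarry, Oak, Cedar, Sutton}: 44 + 82 = 126
  {Quarry, Juniper} + {Oak, Cedar, Sutton}: 67 + 53 = 120
  {Oak, Juniper} + {Quarry, Cedar, Sutton}: 58 + 81 = 139
  … (15 splits in total)
  {Quarry, Juniper, Cedar} + {Oak, Sutton}: 70 + 30 = 100  ← best
Best: vehicle 1 Ridge → Quarry → Juniper → Cedar → Ridge = 70; vehicle 2 Ridge → Oak → Sutton → Ridge = 30; combined 100.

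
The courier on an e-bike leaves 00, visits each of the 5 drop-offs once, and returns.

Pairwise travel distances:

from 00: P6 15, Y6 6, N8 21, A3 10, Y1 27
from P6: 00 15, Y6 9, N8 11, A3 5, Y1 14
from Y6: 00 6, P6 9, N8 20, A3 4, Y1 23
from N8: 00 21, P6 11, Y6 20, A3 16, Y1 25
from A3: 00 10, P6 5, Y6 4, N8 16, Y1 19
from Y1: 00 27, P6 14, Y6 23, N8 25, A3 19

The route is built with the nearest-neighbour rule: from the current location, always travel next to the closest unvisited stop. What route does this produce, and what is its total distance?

From 00: distances to unvisited — Y6=6, A3=10, P6=15, N8=21, Y1=27. Nearest is Y6 (6).
From Y6: distances to unvisited — A3=4, P6=9, N8=20, Y1=23. Nearest is A3 (4).
From A3: distances to unvisited — P6=5, N8=16, Y1=19. Nearest is P6 (5).
From P6: distances to unvisited — N8=11, Y1=14. Nearest is N8 (11).
From N8: distances to unvisited — Y1=25. Nearest is Y1 (25).
Return Y1→00: 27.
Total = 6 + 4 + 5 + 11 + 25 + 27 = 78.

78 along 00 → Y6 → A3 → P6 → N8 → Y1 → 00.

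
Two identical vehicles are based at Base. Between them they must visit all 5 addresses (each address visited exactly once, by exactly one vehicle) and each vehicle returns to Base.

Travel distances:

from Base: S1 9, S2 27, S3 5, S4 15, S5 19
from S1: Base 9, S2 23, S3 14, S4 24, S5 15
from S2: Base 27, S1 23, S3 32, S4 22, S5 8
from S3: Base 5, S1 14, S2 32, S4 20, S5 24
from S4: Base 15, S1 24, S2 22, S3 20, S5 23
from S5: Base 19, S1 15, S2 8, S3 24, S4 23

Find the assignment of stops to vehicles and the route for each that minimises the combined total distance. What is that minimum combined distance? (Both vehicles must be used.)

Minimum combined distance: 79.

Check every non-empty split of the stops between the two vehicles; for each half take its own optimal tour:
  {S1} + {S2, S3, S4, S5}: 18 + 74 = 92
  {S2} + {S1, S3, S4, S5}: 54 + 72 = 126
  {S1, S2} + {S3, S4, S5}: 59 + 67 = 126
  {S3} + {S1, S2, S4, S5}: 10 + 69 = 79
  {S1, S3} + {S2, S4, S5}: 28 + 64 = 92
  {S2, S3} + {S1, S4, S5}: 64 + 62 = 126
  … (15 splits in total)
Best: vehicle 1 Base → S3 → Base = 10; vehicle 2 Base → S1 → S5 → S2 → S4 → Base = 69; combined 79.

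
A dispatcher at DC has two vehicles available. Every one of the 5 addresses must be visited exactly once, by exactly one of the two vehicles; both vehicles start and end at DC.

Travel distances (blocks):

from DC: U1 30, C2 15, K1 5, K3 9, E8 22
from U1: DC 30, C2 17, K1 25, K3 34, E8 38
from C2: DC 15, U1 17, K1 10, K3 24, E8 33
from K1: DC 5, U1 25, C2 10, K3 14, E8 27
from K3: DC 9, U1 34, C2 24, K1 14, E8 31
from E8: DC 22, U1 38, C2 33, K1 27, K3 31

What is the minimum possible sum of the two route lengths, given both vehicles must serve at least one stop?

110 blocks — the smallest possible combined total.

Check every non-empty split of the stops between the two vehicles; for each half take its own optimal tour:
  {U1} + {C2, K1, K3, E8}: 60 + 88 = 148
  {C2} + {U1, K1, K3, E8}: 30 + 108 = 138
  {U1, C2} + {K1, K3, E8}: 62 + 72 = 134
  {K1} + {U1, C2, K3, E8}: 10 + 110 = 120
  {U1, K1} + {C2, K3, E8}: 60 + 88 = 148
  {C2, K1} + {U1, K3, E8}: 30 + 103 = 133
  … (15 splits in total)
  {K3} + {U1, C2, K1, E8}: 18 + 92 = 110  ← best
Best: vehicle 1 DC → K3 → DC = 18; vehicle 2 DC → K1 → C2 → U1 → E8 → DC = 92; combined 110.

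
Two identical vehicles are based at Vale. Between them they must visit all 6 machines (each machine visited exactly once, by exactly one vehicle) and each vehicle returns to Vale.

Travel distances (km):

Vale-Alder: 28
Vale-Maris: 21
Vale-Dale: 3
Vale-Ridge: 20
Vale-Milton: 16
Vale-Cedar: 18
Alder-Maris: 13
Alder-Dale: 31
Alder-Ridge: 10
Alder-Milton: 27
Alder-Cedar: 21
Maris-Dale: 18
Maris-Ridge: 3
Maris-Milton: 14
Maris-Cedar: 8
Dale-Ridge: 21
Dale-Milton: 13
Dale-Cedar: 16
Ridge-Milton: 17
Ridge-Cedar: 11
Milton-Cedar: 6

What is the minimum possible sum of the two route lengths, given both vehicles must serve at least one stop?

Minimum combined distance: 77 km.

Try each way of splitting the stops between the two vehicles (each non-empty) and, for each split, find the best tour for each vehicle:
  {Alder} + {Maris, Dale, Ridge, Milton, Cedar}: 56 + 53 = 109
  {Maris} + {Alder, Dale, Ridge, Milton, Cedar}: 42 + 71 = 113
  {Alder, Maris} + {Dale, Ridge, Milton, Cedar}: 62 + 53 = 115
  {Dale} + {Alder, Maris, Ridge, Milton, Cedar}: 6 + 71 = 77
  {Alder, Dale} + {Maris, Ridge, Milton, Cedar}: 62 + 53 = 115
  {Maris, Dale} + {Alder, Ridge, Milton, Cedar}: 42 + 71 = 113
  … (31 splits in total)
Best: vehicle 1 Vale → Dale → Vale = 6; vehicle 2 Vale → Alder → Ridge → Maris → Cedar → Milton → Vale = 71; combined 77.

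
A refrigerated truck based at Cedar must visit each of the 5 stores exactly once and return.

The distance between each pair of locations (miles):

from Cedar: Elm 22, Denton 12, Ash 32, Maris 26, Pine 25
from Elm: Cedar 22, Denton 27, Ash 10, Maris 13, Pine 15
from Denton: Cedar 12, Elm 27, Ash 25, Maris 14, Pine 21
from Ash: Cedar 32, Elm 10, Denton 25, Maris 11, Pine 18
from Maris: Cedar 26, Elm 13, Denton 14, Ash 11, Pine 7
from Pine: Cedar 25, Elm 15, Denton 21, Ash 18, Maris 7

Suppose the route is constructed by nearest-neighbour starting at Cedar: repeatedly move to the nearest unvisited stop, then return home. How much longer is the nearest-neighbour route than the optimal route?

7 miles longer than the optimal tour.

From Cedar: Denton=12, Elm=22, Pine=25, Maris=26, Ash=32 → choose Denton (12).
From Denton: Maris=14, Pine=21, Ash=25, Elm=27 → choose Maris (14).
From Maris: Pine=7, Ash=11, Elm=13 → choose Pine (7).
From Pine: Elm=15, Ash=18 → choose Elm (15).
From Elm: Ash=10 → choose Ash (10).
NN route Cedar → Denton → Maris → Pine → Elm → Ash → Cedar costs 90.
Optimal: Cedar → Elm → Ash → Maris → Pine → Denton → Cedar costs 83 (by enumerating all 60 distinct tours).
Excess = 90 − 83 = 7.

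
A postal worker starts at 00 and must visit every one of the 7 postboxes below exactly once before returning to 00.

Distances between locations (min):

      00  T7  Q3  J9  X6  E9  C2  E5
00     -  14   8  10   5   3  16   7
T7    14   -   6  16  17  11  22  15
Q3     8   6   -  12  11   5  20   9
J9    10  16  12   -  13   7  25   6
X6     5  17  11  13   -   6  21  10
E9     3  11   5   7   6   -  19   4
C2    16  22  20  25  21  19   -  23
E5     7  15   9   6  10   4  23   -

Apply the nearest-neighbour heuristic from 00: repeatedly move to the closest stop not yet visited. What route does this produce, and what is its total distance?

00 → [E9:3 / X6:5 / E5:7 / Q3:8 / J9:10 / T7:14 / C2:16] → E9 (3)
E9 → [E5:4 / Q3:5 / X6:6 / J9:7 / T7:11 / C2:19] → E5 (4)
E5 → [J9:6 / Q3:9 / X6:10 / T7:15 / C2:23] → J9 (6)
J9 → [Q3:12 / X6:13 / T7:16 / C2:25] → Q3 (12)
Q3 → [T7:6 / X6:11 / C2:20] → T7 (6)
T7 → [X6:17 / C2:22] → X6 (17)
X6 → [C2:21] → C2 (21)
Return C2→00: 16.
Total = 3 + 4 + 6 + 12 + 6 + 17 + 21 + 16 = 85.

Nearest-neighbour total = 85 min; route 00 → E9 → E5 → J9 → Q3 → T7 → X6 → C2 → 00.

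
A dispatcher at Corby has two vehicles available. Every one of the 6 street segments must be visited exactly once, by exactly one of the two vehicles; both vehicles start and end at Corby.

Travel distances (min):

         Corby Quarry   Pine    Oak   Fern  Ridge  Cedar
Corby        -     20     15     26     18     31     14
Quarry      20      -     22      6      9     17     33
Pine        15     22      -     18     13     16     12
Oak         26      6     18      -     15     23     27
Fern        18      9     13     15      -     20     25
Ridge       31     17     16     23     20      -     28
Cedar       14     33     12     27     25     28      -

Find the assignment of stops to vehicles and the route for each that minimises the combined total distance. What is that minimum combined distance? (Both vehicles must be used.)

Minimum combined distance: 115 min.

There are 2^5 − 1 = 31 ways to divide the 6 stops into two non-empty groups. For each, the best each vehicle can do is its own shortest tour through its group:
  {Quarry} + {Pine, Oak, Fern, Ridge, Cedar}: 40 + 98 = 138
  {Pine} + {Quarry, Oak, Fern, Ridge, Cedar}: 30 + 98 = 128
  {Quarry, Pine} + {Oak, Fern, Ridge, Cedar}: 57 + 98 = 155
  {Oak} + {Quarry, Pine, Fern, Ridge, Cedar}: 52 + 86 = 138
  {Quarry, Oak} + {Pine, Fern, Ridge, Cedar}: 52 + 80 = 132
  {Pine, Oak} + {Quarry, Fern, Ridge, Cedar}: 59 + 86 = 145
  … (31 splits in total)
  {Quarry, Pine, Oak, Fern, Ridge} + {Cedar}: 87 + 28 = 115  ← best
Best: vehicle 1 Corby → Pine → Ridge → Quarry → Oak → Fern → Corby = 87; vehicle 2 Corby → Cedar → Corby = 28; combined 115.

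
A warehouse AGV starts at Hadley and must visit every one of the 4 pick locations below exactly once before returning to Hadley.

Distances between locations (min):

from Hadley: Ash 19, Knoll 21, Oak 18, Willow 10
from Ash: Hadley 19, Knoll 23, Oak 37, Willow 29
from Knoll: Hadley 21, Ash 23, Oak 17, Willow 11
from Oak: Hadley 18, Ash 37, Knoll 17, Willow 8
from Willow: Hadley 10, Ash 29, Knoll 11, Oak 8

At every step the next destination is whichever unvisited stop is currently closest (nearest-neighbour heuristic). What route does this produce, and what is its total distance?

Total distance 77 min via the nearest-neighbour route Hadley → Willow → Oak → Knoll → Ash → Hadley.

Hadley → [Willow:10 / Oak:18 / Ash:19 / Knoll:21] → Willow (10)
Willow → [Oak:8 / Knoll:11 / Ash:29] → Oak (8)
Oak → [Knoll:17 / Ash:37] → Knoll (17)
Knoll → [Ash:23] → Ash (23)
Return Ash→Hadley: 19.
Total = 10 + 8 + 17 + 23 + 19 = 77.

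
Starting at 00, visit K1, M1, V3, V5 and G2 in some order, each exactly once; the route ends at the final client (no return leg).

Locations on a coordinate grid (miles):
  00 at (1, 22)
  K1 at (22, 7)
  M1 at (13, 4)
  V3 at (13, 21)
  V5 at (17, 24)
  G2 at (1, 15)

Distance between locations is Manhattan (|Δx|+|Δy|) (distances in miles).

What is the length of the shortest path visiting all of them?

There are 5! = 120 possible orderings.
00→K1→M1→V3→V5→G2: 36+12+17+7+25 = 97
00→K1→M1→V3→G2→V5: 36+12+17+18+25 = 108
00→K1→M1→V5→V3→G2: 36+12+24+7+18 = 97
00→K1→M1→V5→G2→V3: 36+12+24+25+18 = 115
00→K1→M1→G2→V3→V5: 36+12+23+18+7 = 96
00→K1→M1→G2→V5→V3: 36+12+23+25+7 = 103
00→K1→V3→M1→V5→G2: 36+23+17+24+25 = 125
00→K1→V3→M1→G2→V5: 36+23+17+23+25 = 124
00→K1→V3→V5→M1→G2: 36+23+7+24+23 = 113
00→K1→V3→V5→G2→M1: 36+23+7+25+23 = 114
00→K1→V3→G2→M1→V5: 36+23+18+23+24 = 124
00→K1→V3→G2→V5→M1: 36+23+18+25+24 = 126
00→K1→V5→M1→V3→G2: 36+22+24+17+18 = 117
00→K1→V5→M1→G2→V3: 36+22+24+23+18 = 123
… (106 more)
00→G2→V3→V5→K1→M1: 7+18+7+22+12 = 66  ← best
The minimum is 66.
One shortest path: 00 → G2 → V3 → V5 → K1 → M1.

Minimum one-way distance = 66 miles.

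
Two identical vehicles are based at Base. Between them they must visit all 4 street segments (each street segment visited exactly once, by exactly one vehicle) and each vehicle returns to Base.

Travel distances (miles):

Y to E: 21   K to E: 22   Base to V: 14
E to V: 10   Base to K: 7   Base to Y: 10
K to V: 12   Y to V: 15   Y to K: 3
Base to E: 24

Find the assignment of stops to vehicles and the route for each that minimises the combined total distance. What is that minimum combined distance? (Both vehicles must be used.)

Try each way of splitting the stops between the two vehicles (each non-empty) and, for each split, find the best tour for each vehicle:
  {Y} + {K, E, V}: 20 + 53 = 73
  {K} + {Y, E, V}: 14 + 55 = 69
  {Y, K} + {E, V}: 20 + 48 = 68
  {E} + {Y, K, V}: 48 + 39 = 87
  {Y, E} + {K, V}: 55 + 33 = 88
  {K, E} + {Y, V}: 53 + 39 = 92
  … (7 splits in total)
Best: vehicle 1 Base → Y → K → Base = 20; vehicle 2 Base → E → V → Base = 48; combined 68.

Minimum combined distance: 68 miles.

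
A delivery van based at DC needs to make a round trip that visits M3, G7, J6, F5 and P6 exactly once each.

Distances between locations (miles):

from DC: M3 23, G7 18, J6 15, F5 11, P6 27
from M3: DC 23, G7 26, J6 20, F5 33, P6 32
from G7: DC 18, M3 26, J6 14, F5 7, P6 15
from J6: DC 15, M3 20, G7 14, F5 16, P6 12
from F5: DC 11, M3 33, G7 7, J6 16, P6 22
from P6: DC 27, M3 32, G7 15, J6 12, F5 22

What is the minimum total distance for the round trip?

Minimum total distance: 88 miles.

There are 60 distinct closed tours to check (reversals are equivalent).
DC → M3 → G7 → J6 → F5 → P6 → DC: 23+26+14+16+22+27 = 128
DC → M3 → G7 → J6 → P6 → F5 → DC: 23+26+14+12+22+11 = 108
DC → M3 → G7 → F5 → J6 → P6 → DC: 23+26+7+16+12+27 = 111
DC → M3 → G7 → F5 → P6 → J6 → DC: 23+26+7+22+12+15 = 105
DC → M3 → G7 → P6 → J6 → F5 → DC: 23+26+15+12+16+11 = 103
DC → M3 → G7 → P6 → F5 → J6 → DC: 23+26+15+22+16+15 = 117
DC → M3 → J6 → G7 → F5 → P6 → DC: 23+20+14+7+22+27 = 113
DC → M3 → J6 → G7 → P6 → F5 → DC: 23+20+14+15+22+11 = 105
DC → M3 → J6 → F5 → G7 → P6 → DC: 23+20+16+7+15+27 = 108
DC → M3 → J6 → F5 → P6 → G7 → DC: 23+20+16+22+15+18 = 114
DC → M3 → J6 → P6 → G7 → F5 → DC: 23+20+12+15+7+11 = 88
DC → M3 → J6 → P6 → F5 → G7 → DC: 23+20+12+22+7+18 = 102
DC → M3 → F5 → G7 → J6 → P6 → DC: 23+33+7+14+12+27 = 116
DC → M3 → F5 → G7 → P6 → J6 → DC: 23+33+7+15+12+15 = 105
… (46 more)
The minimum is 88.
One optimal route: DC → M3 → J6 → P6 → G7 → F5 → DC (or its reverse).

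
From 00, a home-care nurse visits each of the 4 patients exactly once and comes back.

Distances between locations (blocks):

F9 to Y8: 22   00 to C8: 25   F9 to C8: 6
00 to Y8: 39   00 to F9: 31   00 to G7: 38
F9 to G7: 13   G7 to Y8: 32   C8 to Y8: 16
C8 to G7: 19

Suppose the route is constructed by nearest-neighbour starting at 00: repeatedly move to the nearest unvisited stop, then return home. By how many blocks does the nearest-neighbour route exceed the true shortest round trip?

00: C8=25, F9=31, G7=38, Y8=39 ⇒ C8
C8: F9=6, Y8=16, G7=19 ⇒ F9
F9: G7=13, Y8=22 ⇒ G7
G7: Y8=32 ⇒ Y8
NN route 00 → C8 → F9 → G7 → Y8 → 00 costs 115.
Optimal: 00 → G7 → F9 → C8 → Y8 → 00 costs 112 (by enumerating all 12 distinct tours).
Excess = 115 − 112 = 3.

3 blocks longer than the optimal tour.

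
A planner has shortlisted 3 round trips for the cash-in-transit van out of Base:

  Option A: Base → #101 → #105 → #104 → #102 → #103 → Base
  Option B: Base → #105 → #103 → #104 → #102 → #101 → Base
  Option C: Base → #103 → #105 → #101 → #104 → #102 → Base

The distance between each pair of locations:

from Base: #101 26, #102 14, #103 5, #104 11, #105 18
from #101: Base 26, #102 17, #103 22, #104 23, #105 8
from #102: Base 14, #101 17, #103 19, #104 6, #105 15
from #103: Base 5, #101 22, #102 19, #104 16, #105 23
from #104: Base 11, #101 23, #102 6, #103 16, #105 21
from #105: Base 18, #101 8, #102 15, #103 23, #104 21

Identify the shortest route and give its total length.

79 — Option C is the shortest.

Option A: 26 + 8 + 21 + 6 + 19 + 5 = 85
Option B: 18 + 23 + 16 + 6 + 17 + 26 = 106
Option C: 5 + 23 + 8 + 23 + 6 + 14 = 79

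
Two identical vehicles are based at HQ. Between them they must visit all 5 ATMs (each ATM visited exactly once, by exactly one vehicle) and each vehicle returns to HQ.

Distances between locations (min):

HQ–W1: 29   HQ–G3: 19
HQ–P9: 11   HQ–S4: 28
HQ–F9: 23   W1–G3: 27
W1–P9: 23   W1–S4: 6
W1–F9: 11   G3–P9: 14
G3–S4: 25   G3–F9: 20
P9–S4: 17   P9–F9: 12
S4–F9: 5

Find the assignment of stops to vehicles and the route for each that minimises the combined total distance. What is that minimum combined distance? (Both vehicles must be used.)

101 min — the smallest possible combined total.

There are 2^4 − 1 = 15 ways to divide the 5 stops into two non-empty groups. For each, the best each vehicle can do is its own shortest tour through its group:
  {W1} + {G3, P9, S4, F9}: 58 + 72 = 130
  {G3} + {W1, P9, S4, F9}: 38 + 63 = 101
  {W1, G3} + {P9, S4, F9}: 75 + 56 = 131
  {P9} + {W1, G3, S4, F9}: 22 + 79 = 101
  {W1, P9} + {G3, S4, F9}: 63 + 72 = 135
  {G3, P9} + {W1, S4, F9}: 44 + 63 = 107
  … (15 splits in total)
Best: vehicle 1 HQ → G3 → HQ = 38; vehicle 2 HQ → W1 → S4 → F9 → P9 → HQ = 63; combined 101.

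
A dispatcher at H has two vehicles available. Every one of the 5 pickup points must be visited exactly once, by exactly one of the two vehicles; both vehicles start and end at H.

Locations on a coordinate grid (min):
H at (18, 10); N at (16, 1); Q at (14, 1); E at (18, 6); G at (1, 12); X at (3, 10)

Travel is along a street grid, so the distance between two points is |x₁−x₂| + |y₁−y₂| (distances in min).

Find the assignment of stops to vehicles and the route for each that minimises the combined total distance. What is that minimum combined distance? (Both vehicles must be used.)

64 min — the smallest possible combined total.

There are 2^4 − 1 = 15 ways to divide the 5 stops into two non-empty groups. For each, the best each vehicle can do is its own shortest tour through its group:
  {N} + {Q, E, G, X}: 22 + 56 = 78
  {Q} + {N, E, G, X}: 26 + 56 = 82
  {N, Q} + {E, G, X}: 26 + 46 = 72
  {E} + {N, Q, G, X}: 8 + 56 = 64
  {N, E} + {Q, G, X}: 22 + 56 = 78
  {Q, E} + {N, G, X}: 26 + 56 = 82
  … (15 splits in total)
Best: vehicle 1 H → E → H = 8; vehicle 2 H → N → Q → G → X → H = 56; combined 64.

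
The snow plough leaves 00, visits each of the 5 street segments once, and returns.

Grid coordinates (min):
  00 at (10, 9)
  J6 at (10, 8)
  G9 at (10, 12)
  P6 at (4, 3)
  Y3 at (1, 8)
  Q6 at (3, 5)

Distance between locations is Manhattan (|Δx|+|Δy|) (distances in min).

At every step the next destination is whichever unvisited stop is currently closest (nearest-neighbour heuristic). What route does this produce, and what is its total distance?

At 00 the remaining stops are J6 1, G9 3, Y3 10, Q6 11, P6 12; go to J6.
At J6 the remaining stops are G9 4, Y3 9, Q6 10, P6 11; go to G9.
At G9 the remaining stops are Y3 13, Q6 14, P6 15; go to Y3.
At Y3 the remaining stops are Q6 5, P6 8; go to Q6.
At Q6 the remaining stops are P6 3; go to P6.
Return P6→00: 12.
Total = 1 + 4 + 13 + 5 + 3 + 12 = 38.

38 min along 00 → J6 → G9 → Y3 → Q6 → P6 → 00.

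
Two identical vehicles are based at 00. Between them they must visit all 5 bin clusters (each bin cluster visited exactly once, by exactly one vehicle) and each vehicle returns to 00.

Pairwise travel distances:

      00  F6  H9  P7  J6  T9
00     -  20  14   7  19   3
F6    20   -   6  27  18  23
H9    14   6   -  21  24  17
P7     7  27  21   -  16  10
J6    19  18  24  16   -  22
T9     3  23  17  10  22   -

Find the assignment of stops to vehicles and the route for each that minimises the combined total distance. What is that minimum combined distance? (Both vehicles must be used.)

Try each way of splitting the stops between the two vehicles (each non-empty) and, for each split, find the best tour for each vehicle:
  {F6} + {H9, P7, J6, T9}: 40 + 67 = 107
  {H9} + {F6, P7, J6, T9}: 28 + 67 = 95
  {F6, H9} + {P7, J6, T9}: 40 + 48 = 88
  {P7} + {F6, H9, J6, T9}: 14 + 63 = 77
  {F6, P7} + {H9, J6, T9}: 54 + 63 = 117
  {H9, P7} + {F6, J6, T9}: 42 + 63 = 105
  … (15 splits in total)
  {F6, H9, P7, J6} + {T9}: 61 + 6 = 67  ← best
Best: vehicle 1 00 → H9 → F6 → J6 → P7 → 00 = 61; vehicle 2 00 → T9 → 00 = 6; combined 67.

Minimum combined distance: 67.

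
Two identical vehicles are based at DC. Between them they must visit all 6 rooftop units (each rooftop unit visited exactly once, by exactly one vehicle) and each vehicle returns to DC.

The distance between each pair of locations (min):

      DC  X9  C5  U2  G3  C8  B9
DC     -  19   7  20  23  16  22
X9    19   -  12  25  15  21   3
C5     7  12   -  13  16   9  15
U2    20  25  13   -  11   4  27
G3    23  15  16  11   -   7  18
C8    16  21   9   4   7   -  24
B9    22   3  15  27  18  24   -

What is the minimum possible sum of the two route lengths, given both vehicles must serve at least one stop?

Try each way of splitting the stops between the two vehicles (each non-empty) and, for each split, find the best tour for each vehicle:
  {X9} + {C5, U2, G3, C8, B9}: 38 + 71 = 109
  {C5} + {X9, U2, G3, C8, B9}: 14 + 71 = 85
  {X9, C5} + {U2, G3, C8, B9}: 38 + 71 = 109
  {U2} + {X9, C5, G3, C8, B9}: 40 + 63 = 103
  {X9, U2} + {C5, G3, C8, B9}: 64 + 63 = 127
  {C5, U2} + {X9, G3, C8, B9}: 40 + 63 = 103
  … (31 splits in total)
Best: vehicle 1 DC → C5 → DC = 14; vehicle 2 DC → X9 → B9 → G3 → U2 → C8 → DC = 71; combined 85.

Minimum combined distance: 85 min.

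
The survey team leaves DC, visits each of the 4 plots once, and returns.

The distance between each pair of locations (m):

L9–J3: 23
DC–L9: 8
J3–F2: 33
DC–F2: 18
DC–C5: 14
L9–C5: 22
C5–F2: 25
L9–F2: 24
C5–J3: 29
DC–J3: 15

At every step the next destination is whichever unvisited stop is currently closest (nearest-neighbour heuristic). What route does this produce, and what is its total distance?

Total distance 103 m via the nearest-neighbour route DC → L9 → C5 → F2 → J3 → DC.

DC → [L9:8 / C5:14 / J3:15 / F2:18] → L9 (8)
L9 → [C5:22 / J3:23 / F2:24] → C5 (22)
C5 → [F2:25 / J3:29] → F2 (25)
F2 → [J3:33] → J3 (33)
Return J3→DC: 15.
Total = 8 + 22 + 25 + 33 + 15 = 103.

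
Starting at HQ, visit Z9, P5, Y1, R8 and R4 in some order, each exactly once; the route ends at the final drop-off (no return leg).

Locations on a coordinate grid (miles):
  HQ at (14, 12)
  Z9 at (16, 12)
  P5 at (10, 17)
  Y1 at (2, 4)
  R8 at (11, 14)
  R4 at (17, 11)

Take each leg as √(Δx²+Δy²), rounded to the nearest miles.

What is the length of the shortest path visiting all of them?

27 miles — the minimum one-way total.

There are 5! = 120 possible orderings.
HQ → Z9 → P5 → Y1 → R8 → R4: 2+8+15+13+7 = 45
HQ → Z9 → P5 → Y1 → R4 → R8: 2+8+15+17+7 = 49
HQ → Z9 → P5 → R8 → Y1 → R4: 2+8+3+13+17 = 43
HQ → Z9 → P5 → R8 → R4 → Y1: 2+8+3+7+17 = 37
HQ → Z9 → P5 → R4 → Y1 → R8: 2+8+9+17+13 = 49
HQ → Z9 → P5 → R4 → R8 → Y1: 2+8+9+7+13 = 39
HQ → Z9 → Y1 → P5 → R8 → R4: 2+16+15+3+7 = 43
HQ → Z9 → Y1 → P5 → R4 → R8: 2+16+15+9+7 = 49
HQ → Z9 → Y1 → R8 → P5 → R4: 2+16+13+3+9 = 43
HQ → Z9 → Y1 → R8 → R4 → P5: 2+16+13+7+9 = 47
HQ → Z9 → Y1 → R4 → P5 → R8: 2+16+17+9+3 = 47
HQ → Z9 → Y1 → R4 → R8 → P5: 2+16+17+7+3 = 45
HQ → Z9 → R8 → P5 → Y1 → R4: 2+5+3+15+17 = 42
HQ → Z9 → R8 → P5 → R4 → Y1: 2+5+3+9+17 = 36
… (106 more)
HQ → R4 → Z9 → R8 → P5 → Y1: 3+1+5+3+15 = 27  ← best
The minimum is 27.
One shortest path: HQ → R4 → Z9 → R8 → P5 → Y1.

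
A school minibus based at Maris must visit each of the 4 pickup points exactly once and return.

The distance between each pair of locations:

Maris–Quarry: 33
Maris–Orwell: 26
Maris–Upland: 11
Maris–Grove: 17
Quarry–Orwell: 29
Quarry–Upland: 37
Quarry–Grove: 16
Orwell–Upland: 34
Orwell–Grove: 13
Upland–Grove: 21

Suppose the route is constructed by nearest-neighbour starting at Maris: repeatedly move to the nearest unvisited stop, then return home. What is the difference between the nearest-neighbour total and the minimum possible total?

Excess over optimum: 4.

Maris: Upland=11, Grove=17, Orwell=26, Quarry=33 ⇒ Upland
Upland: Grove=21, Orwell=34, Quarry=37 ⇒ Grove
Grove: Orwell=13, Quarry=16 ⇒ Orwell
Orwell: Quarry=29 ⇒ Quarry
NN route Maris → Upland → Grove → Orwell → Quarry → Maris costs 107.
Optimal: Maris → Orwell → Quarry → Grove → Upland → Maris costs 103 (by enumerating all 12 distinct tours).
Excess = 107 − 103 = 4.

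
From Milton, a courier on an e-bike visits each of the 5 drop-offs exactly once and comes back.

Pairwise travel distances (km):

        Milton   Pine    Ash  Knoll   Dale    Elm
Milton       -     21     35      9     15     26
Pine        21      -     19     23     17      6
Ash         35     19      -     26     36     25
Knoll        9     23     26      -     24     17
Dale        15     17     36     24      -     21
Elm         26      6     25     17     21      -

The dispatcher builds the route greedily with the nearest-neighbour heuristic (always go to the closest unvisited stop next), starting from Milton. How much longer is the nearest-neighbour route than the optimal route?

Milton: Knoll=9, Dale=15, Pine=21, Elm=26, Ash=35 ⇒ Knoll
Knoll: Elm=17, Pine=23, Dale=24, Ash=26 ⇒ Elm
Elm: Pine=6, Dale=21, Ash=25 ⇒ Pine
Pine: Dale=17, Ash=19 ⇒ Dale
Dale: Ash=36 ⇒ Ash
NN route Milton → Knoll → Elm → Pine → Dale → Ash → Milton costs 120.
Optimal: Milton → Knoll → Ash → Pine → Elm → Dale → Milton costs 96 (by enumerating all 60 distinct tours).
Excess = 120 − 96 = 24.

Excess over optimum: 24 km.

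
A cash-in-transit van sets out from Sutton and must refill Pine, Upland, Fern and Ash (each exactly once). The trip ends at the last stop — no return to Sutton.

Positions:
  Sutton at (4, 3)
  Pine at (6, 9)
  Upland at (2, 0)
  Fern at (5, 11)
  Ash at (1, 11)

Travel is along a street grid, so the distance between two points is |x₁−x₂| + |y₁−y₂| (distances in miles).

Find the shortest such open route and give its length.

There are 4! = 24 possible orderings.
Sutton - Pine - Upland - Fern - Ash: 8+13+14+4 = 39
Sutton - Pine - Upland - Ash - Fern: 8+13+12+4 = 37
Sutton - Pine - Fern - Upland - Ash: 8+3+14+12 = 37
Sutton - Pine - Fern - Ash - Upland: 8+3+4+12 = 27
Sutton - Pine - Ash - Upland - Fern: 8+7+12+14 = 41
Sutton - Pine - Ash - Fern - Upland: 8+7+4+14 = 33
Sutton - Upland - Pine - Fern - Ash: 5+13+3+4 = 25
Sutton - Upland - Pine - Ash - Fern: 5+13+7+4 = 29
Sutton - Upland - Fern - Pine - Ash: 5+14+3+7 = 29
Sutton - Upland - Fern - Ash - Pine: 5+14+4+7 = 30
Sutton - Upland - Ash - Pine - Fern: 5+12+7+3 = 27
Sutton - Upland - Ash - Fern - Pine: 5+12+4+3 = 24
Sutton - Fern - Pine - Upland - Ash: 9+3+13+12 = 37
Sutton - Fern - Pine - Ash - Upland: 9+3+7+12 = 31
… (10 more)
The minimum is 24.
One shortest path: Sutton → Upland → Ash → Fern → Pine.

24 miles — the minimum one-way total.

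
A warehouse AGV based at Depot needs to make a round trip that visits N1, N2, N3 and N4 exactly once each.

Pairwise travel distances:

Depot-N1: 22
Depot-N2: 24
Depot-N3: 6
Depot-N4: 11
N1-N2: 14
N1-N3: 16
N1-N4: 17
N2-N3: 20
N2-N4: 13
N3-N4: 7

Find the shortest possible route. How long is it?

Minimum total distance: 60.

Depot → N1 → N2 → N3 → N4 → Depot: 22+14+20+7+11 = 74
Depot → N1 → N2 → N4 → N3 → Depot: 22+14+13+7+6 = 62
Depot → N1 → N3 → N2 → N4 → Depot: 22+16+20+13+11 = 82
Depot → N1 → N3 → N4 → N2 → Depot: 22+16+7+13+24 = 82
Depot → N1 → N4 → N2 → N3 → Depot: 22+17+13+20+6 = 78
Depot → N1 → N4 → N3 → N2 → Depot: 22+17+7+20+24 = 90
Depot → N2 → N1 → N3 → N4 → Depot: 24+14+16+7+11 = 72
Depot → N2 → N1 → N4 → N3 → Depot: 24+14+17+7+6 = 68
Depot → N2 → N3 → N1 → N4 → Depot: 24+20+16+17+11 = 88
Depot → N2 → N4 → N1 → N3 → Depot: 24+13+17+16+6 = 76
Depot → N3 → N1 → N2 → N4 → Depot: 6+16+14+13+11 = 60
Depot → N3 → N2 → N1 → N4 → Depot: 6+20+14+17+11 = 68
The minimum is 60.
One optimal route: Depot → N3 → N1 → N2 → N4 → Depot (or its reverse).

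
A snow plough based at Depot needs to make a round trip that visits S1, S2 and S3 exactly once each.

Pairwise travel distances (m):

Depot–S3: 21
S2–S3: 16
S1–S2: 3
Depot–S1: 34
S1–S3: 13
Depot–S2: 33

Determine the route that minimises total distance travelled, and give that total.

Minimum total distance: 70 m.

There are 3 distinct closed tours to check (reversals are equivalent).
Depot → S1 → S2 → S3 → Depot: 34+3+16+21 = 74
Depot → S1 → S3 → S2 → Depot: 34+13+16+33 = 96
Depot → S2 → S1 → S3 → Depot: 33+3+13+21 = 70
The minimum is 70.
One optimal route: Depot → S2 → S1 → S3 → Depot (or its reverse).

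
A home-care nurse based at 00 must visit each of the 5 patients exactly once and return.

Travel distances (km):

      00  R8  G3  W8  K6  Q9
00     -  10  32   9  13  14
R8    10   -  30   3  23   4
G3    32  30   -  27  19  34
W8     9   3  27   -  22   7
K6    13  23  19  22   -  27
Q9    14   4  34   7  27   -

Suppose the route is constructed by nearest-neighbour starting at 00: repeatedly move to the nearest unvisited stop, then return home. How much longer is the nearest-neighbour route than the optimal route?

00: W8=9, R8=10, K6=13, Q9=14, G3=32 ⇒ W8
W8: R8=3, Q9=7, K6=22, G3=27 ⇒ R8
R8: Q9=4, K6=23, G3=30 ⇒ Q9
Q9: K6=27, G3=34 ⇒ K6
K6: G3=19 ⇒ G3
NN route 00 → W8 → R8 → Q9 → K6 → G3 → 00 costs 94.
Optimal: 00 → R8 → Q9 → W8 → G3 → K6 → 00 costs 80 (by enumerating all 60 distinct tours).
Excess = 94 − 80 = 14.

14 km longer than the optimal tour.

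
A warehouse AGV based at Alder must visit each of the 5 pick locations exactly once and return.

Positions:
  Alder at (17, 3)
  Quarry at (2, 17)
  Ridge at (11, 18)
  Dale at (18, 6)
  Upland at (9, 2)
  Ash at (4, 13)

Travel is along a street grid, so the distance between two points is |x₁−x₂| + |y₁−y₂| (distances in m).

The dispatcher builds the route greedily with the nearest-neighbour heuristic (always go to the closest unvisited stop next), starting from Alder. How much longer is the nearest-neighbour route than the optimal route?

Alder: Dale=4, Upland=9, Ridge=21, Ash=23, Quarry=29 ⇒ Dale
Dale: Upland=13, Ridge=19, Ash=21, Quarry=27 ⇒ Upland
Upland: Ash=16, Ridge=18, Quarry=22 ⇒ Ash
Ash: Quarry=6, Ridge=12 ⇒ Quarry
Quarry: Ridge=10 ⇒ Ridge
NN route Alder → Dale → Upland → Ash → Quarry → Ridge → Alder costs 70.
Optimal: Alder → Dale → Ridge → Quarry → Ash → Upland → Alder costs 64 (by enumerating all 60 distinct tours).
Excess = 70 − 64 = 6.

6 m longer than the optimal tour.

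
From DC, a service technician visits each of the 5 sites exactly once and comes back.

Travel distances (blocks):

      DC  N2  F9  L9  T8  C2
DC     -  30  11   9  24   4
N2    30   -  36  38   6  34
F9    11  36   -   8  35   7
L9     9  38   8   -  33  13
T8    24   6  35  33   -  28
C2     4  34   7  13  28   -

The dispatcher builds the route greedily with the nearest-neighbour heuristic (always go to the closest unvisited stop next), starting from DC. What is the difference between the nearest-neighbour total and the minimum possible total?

From DC: C2=4, L9=9, F9=11, T8=24, N2=30 → choose C2 (4).
From C2: F9=7, L9=13, T8=28, N2=34 → choose F9 (7).
From F9: L9=8, T8=35, N2=36 → choose L9 (8).
From L9: T8=33, N2=38 → choose T8 (33).
From T8: N2=6 → choose N2 (6).
NN route DC → C2 → F9 → L9 → T8 → N2 → DC costs 88.
Optimal: DC → T8 → N2 → L9 → F9 → C2 → DC costs 87 (by enumerating all 60 distinct tours).
Excess = 88 − 87 = 1.

1 blocks longer than the optimal tour.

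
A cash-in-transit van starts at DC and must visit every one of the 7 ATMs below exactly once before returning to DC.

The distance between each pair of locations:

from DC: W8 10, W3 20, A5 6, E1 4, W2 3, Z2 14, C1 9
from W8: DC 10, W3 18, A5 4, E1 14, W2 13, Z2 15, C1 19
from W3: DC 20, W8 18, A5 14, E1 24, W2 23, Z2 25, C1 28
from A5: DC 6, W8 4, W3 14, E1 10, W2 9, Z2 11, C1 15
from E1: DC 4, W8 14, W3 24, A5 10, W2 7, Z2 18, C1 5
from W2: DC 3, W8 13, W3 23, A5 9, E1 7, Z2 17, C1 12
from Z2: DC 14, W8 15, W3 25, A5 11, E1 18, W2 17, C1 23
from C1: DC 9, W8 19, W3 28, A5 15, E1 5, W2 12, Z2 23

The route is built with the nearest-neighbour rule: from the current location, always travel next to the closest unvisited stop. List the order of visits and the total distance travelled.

DC → [W2:3 / E1:4 / A5:6 / C1:9 / W8:10 / Z2:14 / W3:20] → W2 (3)
W2 → [E1:7 / A5:9 / C1:12 / W8:13 / Z2:17 / W3:23] → E1 (7)
E1 → [C1:5 / A5:10 / W8:14 / Z2:18 / W3:24] → C1 (5)
C1 → [A5:15 / W8:19 / Z2:23 / W3:28] → A5 (15)
A5 → [W8:4 / Z2:11 / W3:14] → W8 (4)
W8 → [Z2:15 / W3:18] → Z2 (15)
Z2 → [W3:25] → W3 (25)
Return W3→DC: 20.
Total = 3 + 7 + 5 + 15 + 4 + 15 + 25 + 20 = 94.

Nearest-neighbour total = 94; route DC → W2 → E1 → C1 → A5 → W8 → Z2 → W3 → DC.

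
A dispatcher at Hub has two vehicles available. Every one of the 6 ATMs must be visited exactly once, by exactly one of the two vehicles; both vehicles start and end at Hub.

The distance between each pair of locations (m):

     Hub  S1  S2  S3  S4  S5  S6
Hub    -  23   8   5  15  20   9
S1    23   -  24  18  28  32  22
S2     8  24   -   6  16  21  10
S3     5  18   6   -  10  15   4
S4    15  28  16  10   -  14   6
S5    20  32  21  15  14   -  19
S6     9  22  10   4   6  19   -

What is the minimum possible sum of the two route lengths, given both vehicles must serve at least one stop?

Try each way of splitting the stops between the two vehicles (each non-empty) and, for each split, find the best tour for each vehicle:
  {S1} + {S2, S3, S4, S5, S6}: 46 + 58 = 104
  {S2} + {S1, S3, S4, S5, S6}: 16 + 84 = 100
  {S1, S2} + {S3, S4, S5, S6}: 55 + 49 = 104
  {S3} + {S1, S2, S4, S5, S6}: 10 + 93 = 103
  {S1, S3} + {S2, S4, S5, S6}: 46 + 58 = 104
  {S2, S3} + {S1, S4, S5, S6}: 19 + 84 = 103
  … (31 splits in total)
Best: vehicle 1 Hub → S2 → Hub = 16; vehicle 2 Hub → S1 → S5 → S4 → S6 → S3 → Hub = 84; combined 100.

Minimum combined distance: 100 m.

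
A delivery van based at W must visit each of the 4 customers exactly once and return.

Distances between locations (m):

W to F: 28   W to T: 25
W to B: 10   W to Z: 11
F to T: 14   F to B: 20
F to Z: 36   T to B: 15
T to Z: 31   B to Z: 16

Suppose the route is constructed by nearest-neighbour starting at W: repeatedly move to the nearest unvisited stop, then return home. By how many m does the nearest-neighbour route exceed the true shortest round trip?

From W: B=10, Z=11, T=25, F=28 → choose B (10).
From B: T=15, Z=16, F=20 → choose T (15).
From T: F=14, Z=31 → choose F (14).
From F: Z=36 → choose Z (36).
NN route W → B → T → F → Z → W costs 86.
Optimal: W → F → T → B → Z → W costs 84 (by enumerating all 12 distinct tours).
Excess = 86 − 84 = 2.

2 m longer than the optimal tour.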